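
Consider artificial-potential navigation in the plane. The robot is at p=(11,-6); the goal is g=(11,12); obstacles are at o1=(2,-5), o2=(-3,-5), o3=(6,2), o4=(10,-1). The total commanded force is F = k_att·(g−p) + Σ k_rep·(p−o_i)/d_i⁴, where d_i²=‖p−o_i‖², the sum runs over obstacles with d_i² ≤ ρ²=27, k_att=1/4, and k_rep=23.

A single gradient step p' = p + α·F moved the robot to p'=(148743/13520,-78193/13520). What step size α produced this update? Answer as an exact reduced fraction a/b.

F_att = 1/4·(g−p) = 1/4·(0,18) = (0.0000,4.5000)
o1: d²=82 > ρ²=27 → inactive
o2: d²=197 > ρ²=27 → inactive
o3: d²=89 > ρ²=27 → inactive
o4: d²=26 ≤ ρ²=27; F_rep = 23·(1,-5)/26² = (0.0340,-0.1701)
F = F_att + ΣF_rep = (0.0340,4.3299)
Δp = p'−p = (0.0017,0.2165); α = Δx/Fx = (23/13520) / (23/676) = 1/20
check: Δy/Fy = (2927/13520) / (2927/676) = 1/20 ✓

α = 1/20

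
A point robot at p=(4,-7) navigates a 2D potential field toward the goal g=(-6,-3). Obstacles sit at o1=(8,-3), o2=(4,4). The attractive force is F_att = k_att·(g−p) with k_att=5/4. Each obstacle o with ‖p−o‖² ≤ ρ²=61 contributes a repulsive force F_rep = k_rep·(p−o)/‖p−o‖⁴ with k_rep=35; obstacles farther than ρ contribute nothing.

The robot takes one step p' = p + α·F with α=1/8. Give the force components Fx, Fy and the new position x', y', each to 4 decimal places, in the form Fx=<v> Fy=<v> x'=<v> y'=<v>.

Fx=-12.6367 Fy=4.8633 x'=2.4204 y'=-6.3921

F_att = 5/4·(g−p) = 5/4·(-10,4) = (-12.5000,5.0000)
o1: d²=32 ≤ ρ²=61; F_rep = 35·(-4,-4)/32² = (-0.1367,-0.1367)
o2: d²=121 > ρ²=61 → inactive
F = F_att + ΣF_rep = (-12.6367,4.8633)
p' = p + 1/8·F = (2.4204,-6.3921)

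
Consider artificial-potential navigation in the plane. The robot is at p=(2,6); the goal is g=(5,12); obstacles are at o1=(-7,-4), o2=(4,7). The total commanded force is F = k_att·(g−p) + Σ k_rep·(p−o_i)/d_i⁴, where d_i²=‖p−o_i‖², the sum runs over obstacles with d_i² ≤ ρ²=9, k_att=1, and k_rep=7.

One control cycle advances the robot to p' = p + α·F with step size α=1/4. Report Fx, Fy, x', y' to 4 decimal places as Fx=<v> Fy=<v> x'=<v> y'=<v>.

Fx=2.4400 Fy=5.7200 x'=2.6100 y'=7.4300

F_att = 1·(g−p) = 1·(3,6) = (3.0000,6.0000)
o1: d²=181 > ρ²=9 → inactive
o2: d²=5 ≤ ρ²=9; F_rep = 7·(-2,-1)/5² = (-0.5600,-0.2800)
F = F_att + ΣF_rep = (2.4400,5.7200)
p' = p + 1/4·F = (2.6100,7.4300)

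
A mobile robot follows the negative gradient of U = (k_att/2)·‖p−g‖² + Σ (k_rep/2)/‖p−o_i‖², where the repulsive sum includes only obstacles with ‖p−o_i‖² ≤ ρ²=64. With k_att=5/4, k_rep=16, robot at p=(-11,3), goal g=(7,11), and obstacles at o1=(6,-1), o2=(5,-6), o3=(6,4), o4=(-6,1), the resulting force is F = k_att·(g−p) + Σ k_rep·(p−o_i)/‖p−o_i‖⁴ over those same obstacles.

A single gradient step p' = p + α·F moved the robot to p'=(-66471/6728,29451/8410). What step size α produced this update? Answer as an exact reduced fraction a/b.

F_att = 5/4·(g−p) = 5/4·(18,8) = (22.5000,10.0000)
o1: d²=305 > ρ²=64 → inactive
o2: d²=337 > ρ²=64 → inactive
o3: d²=290 > ρ²=64 → inactive
o4: d²=29 ≤ ρ²=64; F_rep = 16·(-5,2)/29² = (-0.0951,0.0380)
F = F_att + ΣF_rep = (22.4049,10.0380)
Δp = p'−p = (1.1202,0.5019); α = Δx/Fx = (7537/6728) / (37685/1682) = 1/20
check: Δy/Fy = (4221/8410) / (8442/841) = 1/20 ✓

α = 1/20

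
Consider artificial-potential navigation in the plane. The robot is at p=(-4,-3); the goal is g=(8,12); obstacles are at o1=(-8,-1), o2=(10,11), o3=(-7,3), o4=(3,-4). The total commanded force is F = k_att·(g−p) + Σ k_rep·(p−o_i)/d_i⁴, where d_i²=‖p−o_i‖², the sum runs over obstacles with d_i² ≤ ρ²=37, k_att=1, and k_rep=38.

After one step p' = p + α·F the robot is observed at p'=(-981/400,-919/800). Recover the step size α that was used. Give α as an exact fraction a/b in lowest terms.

α = 1/8

F_att = 1·(g−p) = 1·(12,15) = (12.0000,15.0000)
o1: d²=20 ≤ ρ²=37; F_rep = 38·(4,-2)/20² = (0.3800,-0.1900)
o2: d²=392 > ρ²=37 → inactive
o3: d²=45 > ρ²=37 → inactive
o4: d²=50 > ρ²=37 → inactive
F = F_att + ΣF_rep = (12.3800,14.8100)
Δp = p'−p = (1.5475,1.8513); α = Δx/Fx = (619/400) / (619/50) = 1/8
check: Δy/Fy = (1481/800) / (1481/100) = 1/8 ✓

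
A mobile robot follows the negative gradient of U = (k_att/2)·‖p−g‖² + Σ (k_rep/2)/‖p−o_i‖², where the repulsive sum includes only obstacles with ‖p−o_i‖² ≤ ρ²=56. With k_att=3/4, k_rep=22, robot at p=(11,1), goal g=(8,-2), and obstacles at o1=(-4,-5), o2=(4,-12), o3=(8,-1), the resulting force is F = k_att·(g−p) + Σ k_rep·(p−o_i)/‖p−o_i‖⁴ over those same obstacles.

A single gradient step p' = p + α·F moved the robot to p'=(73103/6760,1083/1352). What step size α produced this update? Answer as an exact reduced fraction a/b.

F_att = 3/4·(g−p) = 3/4·(-3,-3) = (-2.2500,-2.2500)
o1: d²=261 > ρ²=56 → inactive
o2: d²=218 > ρ²=56 → inactive
o3: d²=13 ≤ ρ²=56; F_rep = 22·(3,2)/13² = (0.3905,0.2604)
F = F_att + ΣF_rep = (-1.8595,-1.9896)
Δp = p'−p = (-0.1859,-0.1990); α = Δx/Fx = (-1257/6760) / (-1257/676) = 1/10
check: Δy/Fy = (-269/1352) / (-1345/676) = 1/10 ✓

α = 1/10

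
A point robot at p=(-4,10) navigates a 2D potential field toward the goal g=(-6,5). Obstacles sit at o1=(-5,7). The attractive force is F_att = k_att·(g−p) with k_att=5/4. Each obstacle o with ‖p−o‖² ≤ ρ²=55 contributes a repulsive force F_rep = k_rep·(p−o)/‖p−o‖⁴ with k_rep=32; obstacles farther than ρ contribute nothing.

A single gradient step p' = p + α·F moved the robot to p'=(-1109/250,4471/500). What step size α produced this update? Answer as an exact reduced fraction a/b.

F_att = 5/4·(g−p) = 5/4·(-2,-5) = (-2.5000,-6.2500)
o1: d²=10 ≤ ρ²=55; F_rep = 32·(1,3)/10² = (0.3200,0.9600)
F = F_att + ΣF_rep = (-2.1800,-5.2900)
Δp = p'−p = (-0.4360,-1.0580); α = Δx/Fx = (-109/250) / (-109/50) = 1/5
check: Δy/Fy = (-529/500) / (-529/100) = 1/5 ✓

α = 1/5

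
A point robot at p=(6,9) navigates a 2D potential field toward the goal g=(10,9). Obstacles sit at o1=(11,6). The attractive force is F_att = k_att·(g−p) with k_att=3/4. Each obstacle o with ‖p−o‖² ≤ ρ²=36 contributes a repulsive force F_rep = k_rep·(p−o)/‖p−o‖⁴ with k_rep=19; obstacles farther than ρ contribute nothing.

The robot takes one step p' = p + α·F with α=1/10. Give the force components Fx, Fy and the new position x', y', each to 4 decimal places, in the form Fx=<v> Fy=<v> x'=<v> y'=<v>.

F_att = 3/4·(g−p) = 3/4·(4,0) = (3.0000,0.0000)
o1: d²=34 ≤ ρ²=36; F_rep = 19·(-5,3)/34² = (-0.0822,0.0493)
F = F_att + ΣF_rep = (2.9178,0.0493)
p' = p + 1/10·F = (6.2918,9.0049)

Fx=2.9178 Fy=0.0493 x'=6.2918 y'=9.0049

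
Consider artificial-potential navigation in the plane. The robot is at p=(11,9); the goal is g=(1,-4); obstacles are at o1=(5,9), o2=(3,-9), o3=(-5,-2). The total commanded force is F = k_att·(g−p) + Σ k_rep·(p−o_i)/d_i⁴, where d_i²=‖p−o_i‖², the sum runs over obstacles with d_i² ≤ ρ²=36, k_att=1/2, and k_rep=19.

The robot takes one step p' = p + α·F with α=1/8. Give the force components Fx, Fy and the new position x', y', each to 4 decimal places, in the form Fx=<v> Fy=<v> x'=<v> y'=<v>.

F_att = 1/2·(g−p) = 1/2·(-10,-13) = (-5.0000,-6.5000)
o1: d²=36 ≤ ρ²=36; F_rep = 19·(6,0)/36² = (0.0880,0.0000)
o2: d²=388 > ρ²=36 → inactive
o3: d²=377 > ρ²=36 → inactive
F = F_att + ΣF_rep = (-4.9120,-6.5000)
p' = p + 1/8·F = (10.3860,8.1875)

Fx=-4.9120 Fy=-6.5000 x'=10.3860 y'=8.1875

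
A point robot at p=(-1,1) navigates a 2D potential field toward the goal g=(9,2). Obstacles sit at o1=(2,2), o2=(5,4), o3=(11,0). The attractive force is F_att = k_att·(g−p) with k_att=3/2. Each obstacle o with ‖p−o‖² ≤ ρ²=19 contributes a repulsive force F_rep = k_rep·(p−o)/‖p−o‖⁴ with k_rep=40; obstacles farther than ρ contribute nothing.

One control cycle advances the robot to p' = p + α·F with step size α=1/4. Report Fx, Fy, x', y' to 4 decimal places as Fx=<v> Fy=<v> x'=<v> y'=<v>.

Fx=13.8000 Fy=1.1000 x'=2.4500 y'=1.2750

F_att = 3/2·(g−p) = 3/2·(10,1) = (15.0000,1.5000)
o1: d²=10 ≤ ρ²=19; F_rep = 40·(-3,-1)/10² = (-1.2000,-0.4000)
o2: d²=45 > ρ²=19 → inactive
o3: d²=145 > ρ²=19 → inactive
F = F_att + ΣF_rep = (13.8000,1.1000)
p' = p + 1/4·F = (2.4500,1.2750)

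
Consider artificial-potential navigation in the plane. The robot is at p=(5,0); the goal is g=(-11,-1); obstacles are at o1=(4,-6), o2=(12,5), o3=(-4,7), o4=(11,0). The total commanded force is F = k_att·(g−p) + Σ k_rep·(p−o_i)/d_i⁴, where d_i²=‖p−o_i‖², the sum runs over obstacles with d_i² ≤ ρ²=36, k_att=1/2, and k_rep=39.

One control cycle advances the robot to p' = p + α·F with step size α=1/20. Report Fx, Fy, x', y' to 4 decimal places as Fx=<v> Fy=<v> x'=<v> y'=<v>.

Fx=-8.1806 Fy=-0.5000 x'=4.5910 y'=-0.0250

F_att = 1/2·(g−p) = 1/2·(-16,-1) = (-8.0000,-0.5000)
o1: d²=37 > ρ²=36 → inactive
o2: d²=74 > ρ²=36 → inactive
o3: d²=130 > ρ²=36 → inactive
o4: d²=36 ≤ ρ²=36; F_rep = 39·(-6,0)/36² = (-0.1806,0.0000)
F = F_att + ΣF_rep = (-8.1806,-0.5000)
p' = p + 1/20·F = (4.5910,-0.0250)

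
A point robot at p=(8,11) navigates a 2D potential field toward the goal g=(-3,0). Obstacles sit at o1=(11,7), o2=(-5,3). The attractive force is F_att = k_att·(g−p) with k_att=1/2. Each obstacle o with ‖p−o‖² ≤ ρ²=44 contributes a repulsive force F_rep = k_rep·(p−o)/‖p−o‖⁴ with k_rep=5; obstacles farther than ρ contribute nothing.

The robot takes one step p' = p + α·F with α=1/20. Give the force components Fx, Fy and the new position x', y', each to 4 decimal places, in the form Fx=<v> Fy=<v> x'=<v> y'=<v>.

Fx=-5.5240 Fy=-5.4680 x'=7.7238 y'=10.7266

F_att = 1/2·(g−p) = 1/2·(-11,-11) = (-5.5000,-5.5000)
o1: d²=25 ≤ ρ²=44; F_rep = 5·(-3,4)/25² = (-0.0240,0.0320)
o2: d²=233 > ρ²=44 → inactive
F = F_att + ΣF_rep = (-5.5240,-5.4680)
p' = p + 1/20·F = (7.7238,10.7266)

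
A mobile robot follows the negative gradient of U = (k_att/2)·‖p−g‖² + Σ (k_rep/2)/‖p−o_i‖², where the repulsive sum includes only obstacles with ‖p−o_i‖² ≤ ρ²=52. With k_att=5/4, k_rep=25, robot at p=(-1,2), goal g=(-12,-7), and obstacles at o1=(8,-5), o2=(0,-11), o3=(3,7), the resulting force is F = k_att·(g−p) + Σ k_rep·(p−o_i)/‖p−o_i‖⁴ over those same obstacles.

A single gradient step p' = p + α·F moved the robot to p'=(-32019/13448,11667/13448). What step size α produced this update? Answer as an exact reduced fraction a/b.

F_att = 5/4·(g−p) = 5/4·(-11,-9) = (-13.7500,-11.2500)
o1: d²=130 > ρ²=52 → inactive
o2: d²=170 > ρ²=52 → inactive
o3: d²=41 ≤ ρ²=52; F_rep = 25·(-4,-5)/41² = (-0.0595,-0.0744)
F = F_att + ΣF_rep = (-13.8095,-11.3244)
Δp = p'−p = (-1.3809,-1.1324); α = Δx/Fx = (-18571/13448) / (-92855/6724) = 1/10
check: Δy/Fy = (-15229/13448) / (-76145/6724) = 1/10 ✓

α = 1/10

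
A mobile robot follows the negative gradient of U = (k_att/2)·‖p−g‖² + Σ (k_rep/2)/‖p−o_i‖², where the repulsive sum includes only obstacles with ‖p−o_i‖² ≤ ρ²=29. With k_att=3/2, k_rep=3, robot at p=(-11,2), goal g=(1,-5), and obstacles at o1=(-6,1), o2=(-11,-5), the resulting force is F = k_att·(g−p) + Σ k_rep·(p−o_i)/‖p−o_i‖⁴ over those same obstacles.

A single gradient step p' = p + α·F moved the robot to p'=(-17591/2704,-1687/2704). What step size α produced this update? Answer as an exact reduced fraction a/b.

α = 1/4

F_att = 3/2·(g−p) = 3/2·(12,-7) = (18.0000,-10.5000)
o1: d²=26 ≤ ρ²=29; F_rep = 3·(-5,1)/26² = (-0.0222,0.0044)
o2: d²=49 > ρ²=29 → inactive
F = F_att + ΣF_rep = (17.9778,-10.4956)
Δp = p'−p = (4.4945,-2.6239); α = Δx/Fx = (12153/2704) / (12153/676) = 1/4
check: Δy/Fy = (-7095/2704) / (-7095/676) = 1/4 ✓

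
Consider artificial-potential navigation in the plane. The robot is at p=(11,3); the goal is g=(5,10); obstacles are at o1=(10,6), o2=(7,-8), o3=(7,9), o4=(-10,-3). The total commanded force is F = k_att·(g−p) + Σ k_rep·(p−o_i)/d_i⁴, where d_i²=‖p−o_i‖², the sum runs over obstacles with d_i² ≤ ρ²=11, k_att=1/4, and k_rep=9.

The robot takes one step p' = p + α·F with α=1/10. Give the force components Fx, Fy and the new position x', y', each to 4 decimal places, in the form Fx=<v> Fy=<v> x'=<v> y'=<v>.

F_att = 1/4·(g−p) = 1/4·(-6,7) = (-1.5000,1.7500)
o1: d²=10 ≤ ρ²=11; F_rep = 9·(1,-3)/10² = (0.0900,-0.2700)
o2: d²=137 > ρ²=11 → inactive
o3: d²=52 > ρ²=11 → inactive
o4: d²=477 > ρ²=11 → inactive
F = F_att + ΣF_rep = (-1.4100,1.4800)
p' = p + 1/10·F = (10.8590,3.1480)

Fx=-1.4100 Fy=1.4800 x'=10.8590 y'=3.1480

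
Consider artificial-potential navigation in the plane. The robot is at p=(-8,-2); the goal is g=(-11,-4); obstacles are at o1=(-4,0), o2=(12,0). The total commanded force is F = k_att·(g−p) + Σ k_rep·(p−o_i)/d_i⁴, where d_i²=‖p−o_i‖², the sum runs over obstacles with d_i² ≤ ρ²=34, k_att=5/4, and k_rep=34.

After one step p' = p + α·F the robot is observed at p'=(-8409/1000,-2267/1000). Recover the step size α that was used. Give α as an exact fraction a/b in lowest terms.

α = 1/10

F_att = 5/4·(g−p) = 5/4·(-3,-2) = (-3.7500,-2.5000)
o1: d²=20 ≤ ρ²=34; F_rep = 34·(-4,-2)/20² = (-0.3400,-0.1700)
o2: d²=404 > ρ²=34 → inactive
F = F_att + ΣF_rep = (-4.0900,-2.6700)
Δp = p'−p = (-0.4090,-0.2670); α = Δx/Fx = (-409/1000) / (-409/100) = 1/10
check: Δy/Fy = (-267/1000) / (-267/100) = 1/10 ✓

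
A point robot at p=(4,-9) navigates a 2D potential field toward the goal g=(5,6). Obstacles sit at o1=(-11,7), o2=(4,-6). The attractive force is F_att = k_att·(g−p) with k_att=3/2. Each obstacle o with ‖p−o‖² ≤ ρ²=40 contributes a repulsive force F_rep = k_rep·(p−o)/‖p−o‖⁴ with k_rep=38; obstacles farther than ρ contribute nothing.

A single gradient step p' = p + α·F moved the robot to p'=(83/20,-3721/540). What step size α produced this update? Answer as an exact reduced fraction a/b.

α = 1/10

F_att = 3/2·(g−p) = 3/2·(1,15) = (1.5000,22.5000)
o1: d²=481 > ρ²=40 → inactive
o2: d²=9 ≤ ρ²=40; F_rep = 38·(0,-3)/9² = (0.0000,-1.4074)
F = F_att + ΣF_rep = (1.5000,21.0926)
Δp = p'−p = (0.1500,2.1093); α = Δx/Fx = (3/20) / (3/2) = 1/10
check: Δy/Fy = (1139/540) / (1139/54) = 1/10 ✓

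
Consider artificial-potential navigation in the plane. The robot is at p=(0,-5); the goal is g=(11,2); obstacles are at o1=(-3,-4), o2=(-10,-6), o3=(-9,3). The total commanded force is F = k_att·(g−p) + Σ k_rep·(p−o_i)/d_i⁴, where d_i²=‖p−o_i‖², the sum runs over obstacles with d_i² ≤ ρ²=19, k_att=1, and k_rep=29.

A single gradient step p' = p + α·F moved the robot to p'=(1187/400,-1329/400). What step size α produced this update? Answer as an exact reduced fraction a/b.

F_att = 1·(g−p) = 1·(11,7) = (11.0000,7.0000)
o1: d²=10 ≤ ρ²=19; F_rep = 29·(3,-1)/10² = (0.8700,-0.2900)
o2: d²=101 > ρ²=19 → inactive
o3: d²=145 > ρ²=19 → inactive
F = F_att + ΣF_rep = (11.8700,6.7100)
Δp = p'−p = (2.9675,1.6775); α = Δx/Fx = (1187/400) / (1187/100) = 1/4
check: Δy/Fy = (671/400) / (671/100) = 1/4 ✓

α = 1/4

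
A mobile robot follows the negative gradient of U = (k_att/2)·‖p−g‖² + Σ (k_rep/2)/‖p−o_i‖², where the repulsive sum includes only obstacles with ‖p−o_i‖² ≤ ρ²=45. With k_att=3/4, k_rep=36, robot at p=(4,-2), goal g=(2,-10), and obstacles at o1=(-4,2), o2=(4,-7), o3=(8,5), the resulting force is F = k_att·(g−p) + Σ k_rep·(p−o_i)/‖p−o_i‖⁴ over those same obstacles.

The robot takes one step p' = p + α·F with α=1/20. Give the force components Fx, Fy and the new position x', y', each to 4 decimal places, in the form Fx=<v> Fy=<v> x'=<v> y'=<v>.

F_att = 3/4·(g−p) = 3/4·(-2,-8) = (-1.5000,-6.0000)
o1: d²=80 > ρ²=45 → inactive
o2: d²=25 ≤ ρ²=45; F_rep = 36·(0,5)/25² = (0.0000,0.2880)
o3: d²=65 > ρ²=45 → inactive
F = F_att + ΣF_rep = (-1.5000,-5.7120)
p' = p + 1/20·F = (3.9250,-2.2856)

Fx=-1.5000 Fy=-5.7120 x'=3.9250 y'=-2.2856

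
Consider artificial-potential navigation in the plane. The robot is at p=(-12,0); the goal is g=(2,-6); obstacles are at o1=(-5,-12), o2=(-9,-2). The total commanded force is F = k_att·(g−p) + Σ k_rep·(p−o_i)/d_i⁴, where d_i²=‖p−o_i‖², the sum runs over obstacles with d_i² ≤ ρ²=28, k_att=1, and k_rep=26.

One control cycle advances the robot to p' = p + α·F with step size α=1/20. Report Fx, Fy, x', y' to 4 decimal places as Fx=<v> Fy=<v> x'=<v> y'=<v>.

F_att = 1·(g−p) = 1·(14,-6) = (14.0000,-6.0000)
o1: d²=193 > ρ²=28 → inactive
o2: d²=13 ≤ ρ²=28; F_rep = 26·(-3,2)/13² = (-0.4615,0.3077)
F = F_att + ΣF_rep = (13.5385,-5.6923)
p' = p + 1/20·F = (-11.3231,-0.2846)

Fx=13.5385 Fy=-5.6923 x'=-11.3231 y'=-0.2846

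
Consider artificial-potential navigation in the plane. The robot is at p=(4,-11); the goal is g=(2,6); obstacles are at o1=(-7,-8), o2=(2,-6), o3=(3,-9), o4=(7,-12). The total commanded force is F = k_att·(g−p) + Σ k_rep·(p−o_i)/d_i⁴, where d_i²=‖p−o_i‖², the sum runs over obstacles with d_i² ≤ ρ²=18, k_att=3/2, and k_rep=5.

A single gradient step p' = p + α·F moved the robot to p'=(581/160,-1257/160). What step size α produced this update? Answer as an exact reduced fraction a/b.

α = 1/8

F_att = 3/2·(g−p) = 3/2·(-2,17) = (-3.0000,25.5000)
o1: d²=130 > ρ²=18 → inactive
o2: d²=29 > ρ²=18 → inactive
o3: d²=5 ≤ ρ²=18; F_rep = 5·(1,-2)/5² = (0.2000,-0.4000)
o4: d²=10 ≤ ρ²=18; F_rep = 5·(-3,1)/10² = (-0.1500,0.0500)
F = F_att + ΣF_rep = (-2.9500,25.1500)
Δp = p'−p = (-0.3688,3.1437); α = Δx/Fx = (-59/160) / (-59/20) = 1/8
check: Δy/Fy = (503/160) / (503/20) = 1/8 ✓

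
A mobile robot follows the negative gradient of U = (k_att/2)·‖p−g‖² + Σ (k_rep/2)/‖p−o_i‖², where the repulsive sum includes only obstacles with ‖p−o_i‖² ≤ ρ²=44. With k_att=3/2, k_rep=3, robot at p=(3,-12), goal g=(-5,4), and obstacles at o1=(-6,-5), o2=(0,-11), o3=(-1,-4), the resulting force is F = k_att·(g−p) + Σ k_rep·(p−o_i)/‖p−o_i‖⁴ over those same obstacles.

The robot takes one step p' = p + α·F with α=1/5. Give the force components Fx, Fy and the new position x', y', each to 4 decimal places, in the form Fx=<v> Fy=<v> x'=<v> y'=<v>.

F_att = 3/2·(g−p) = 3/2·(-8,16) = (-12.0000,24.0000)
o1: d²=130 > ρ²=44 → inactive
o2: d²=10 ≤ ρ²=44; F_rep = 3·(3,-1)/10² = (0.0900,-0.0300)
o3: d²=80 > ρ²=44 → inactive
F = F_att + ΣF_rep = (-11.9100,23.9700)
p' = p + 1/5·F = (0.6180,-7.2060)

Fx=-11.9100 Fy=23.9700 x'=0.6180 y'=-7.2060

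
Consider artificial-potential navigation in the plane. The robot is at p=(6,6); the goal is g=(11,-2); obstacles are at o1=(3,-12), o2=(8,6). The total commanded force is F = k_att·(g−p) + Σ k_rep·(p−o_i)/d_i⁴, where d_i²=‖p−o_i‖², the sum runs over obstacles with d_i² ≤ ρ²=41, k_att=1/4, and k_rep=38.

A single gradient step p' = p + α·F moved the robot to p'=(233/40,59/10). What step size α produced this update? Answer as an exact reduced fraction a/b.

α = 1/20

F_att = 1/4·(g−p) = 1/4·(5,-8) = (1.2500,-2.0000)
o1: d²=333 > ρ²=41 → inactive
o2: d²=4 ≤ ρ²=41; F_rep = 38·(-2,0)/4² = (-4.7500,0.0000)
F = F_att + ΣF_rep = (-3.5000,-2.0000)
Δp = p'−p = (-0.1750,-0.1000); α = Δx/Fx = (-7/40) / (-7/2) = 1/20
check: Δy/Fy = (-1/10) / (-2) = 1/20 ✓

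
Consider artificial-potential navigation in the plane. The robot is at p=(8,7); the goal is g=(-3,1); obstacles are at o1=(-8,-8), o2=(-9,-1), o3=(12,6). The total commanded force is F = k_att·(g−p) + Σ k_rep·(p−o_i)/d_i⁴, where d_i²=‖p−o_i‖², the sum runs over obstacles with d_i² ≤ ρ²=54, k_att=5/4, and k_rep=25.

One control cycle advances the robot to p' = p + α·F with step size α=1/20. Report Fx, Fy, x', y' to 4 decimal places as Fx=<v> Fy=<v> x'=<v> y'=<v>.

Fx=-14.0960 Fy=-7.4135 x'=7.2952 y'=6.6293

F_att = 5/4·(g−p) = 5/4·(-11,-6) = (-13.7500,-7.5000)
o1: d²=481 > ρ²=54 → inactive
o2: d²=353 > ρ²=54 → inactive
o3: d²=17 ≤ ρ²=54; F_rep = 25·(-4,1)/17² = (-0.3460,0.0865)
F = F_att + ΣF_rep = (-14.0960,-7.4135)
p' = p + 1/20·F = (7.2952,6.6293)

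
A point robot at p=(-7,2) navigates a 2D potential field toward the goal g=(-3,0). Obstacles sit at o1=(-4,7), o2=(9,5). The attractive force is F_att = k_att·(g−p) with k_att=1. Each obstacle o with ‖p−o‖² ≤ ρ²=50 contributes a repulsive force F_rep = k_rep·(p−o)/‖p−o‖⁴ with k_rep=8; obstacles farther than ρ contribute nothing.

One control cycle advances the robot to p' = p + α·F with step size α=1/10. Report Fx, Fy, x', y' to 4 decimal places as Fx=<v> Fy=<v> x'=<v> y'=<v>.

F_att = 1·(g−p) = 1·(4,-2) = (4.0000,-2.0000)
o1: d²=34 ≤ ρ²=50; F_rep = 8·(-3,-5)/34² = (-0.0208,-0.0346)
o2: d²=265 > ρ²=50 → inactive
F = F_att + ΣF_rep = (3.9792,-2.0346)
p' = p + 1/10·F = (-6.6021,1.7965)

Fx=3.9792 Fy=-2.0346 x'=-6.6021 y'=1.7965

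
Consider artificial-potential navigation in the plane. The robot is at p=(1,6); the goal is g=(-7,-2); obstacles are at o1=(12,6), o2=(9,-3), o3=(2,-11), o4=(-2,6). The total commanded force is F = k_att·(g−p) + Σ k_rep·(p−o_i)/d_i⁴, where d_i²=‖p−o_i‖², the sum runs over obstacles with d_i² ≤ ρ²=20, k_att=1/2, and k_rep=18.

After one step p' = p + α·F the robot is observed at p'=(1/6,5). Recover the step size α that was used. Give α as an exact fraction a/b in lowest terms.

F_att = 1/2·(g−p) = 1/2·(-8,-8) = (-4.0000,-4.0000)
o1: d²=121 > ρ²=20 → inactive
o2: d²=145 > ρ²=20 → inactive
o3: d²=290 > ρ²=20 → inactive
o4: d²=9 ≤ ρ²=20; F_rep = 18·(3,0)/9² = (0.6667,0.0000)
F = F_att + ΣF_rep = (-3.3333,-4.0000)
Δp = p'−p = (-0.8333,-1.0000); α = Δx/Fx = (-5/6) / (-10/3) = 1/4
check: Δy/Fy = (-1) / (-4) = 1/4 ✓

α = 1/4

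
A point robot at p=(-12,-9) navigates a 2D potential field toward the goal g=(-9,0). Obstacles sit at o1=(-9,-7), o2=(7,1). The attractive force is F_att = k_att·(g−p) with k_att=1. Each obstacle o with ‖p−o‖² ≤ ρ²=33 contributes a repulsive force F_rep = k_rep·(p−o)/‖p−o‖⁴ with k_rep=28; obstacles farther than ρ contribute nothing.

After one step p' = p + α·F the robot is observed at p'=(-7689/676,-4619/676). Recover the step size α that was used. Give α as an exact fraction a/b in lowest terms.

F_att = 1·(g−p) = 1·(3,9) = (3.0000,9.0000)
o1: d²=13 ≤ ρ²=33; F_rep = 28·(-3,-2)/13² = (-0.4970,-0.3314)
o2: d²=461 > ρ²=33 → inactive
F = F_att + ΣF_rep = (2.5030,8.6686)
Δp = p'−p = (0.6257,2.1672); α = Δx/Fx = (423/676) / (423/169) = 1/4
check: Δy/Fy = (1465/676) / (1465/169) = 1/4 ✓

α = 1/4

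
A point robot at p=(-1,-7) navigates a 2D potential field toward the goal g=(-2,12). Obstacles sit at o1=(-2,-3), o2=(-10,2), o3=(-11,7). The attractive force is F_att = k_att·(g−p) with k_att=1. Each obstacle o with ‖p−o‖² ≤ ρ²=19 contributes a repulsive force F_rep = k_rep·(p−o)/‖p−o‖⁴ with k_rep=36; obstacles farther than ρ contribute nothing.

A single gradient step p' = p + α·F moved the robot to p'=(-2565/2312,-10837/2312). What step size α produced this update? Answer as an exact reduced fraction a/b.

F_att = 1·(g−p) = 1·(-1,19) = (-1.0000,19.0000)
o1: d²=17 ≤ ρ²=19; F_rep = 36·(1,-4)/17² = (0.1246,-0.4983)
o2: d²=162 > ρ²=19 → inactive
o3: d²=296 > ρ²=19 → inactive
F = F_att + ΣF_rep = (-0.8754,18.5017)
Δp = p'−p = (-0.1094,2.3127); α = Δx/Fx = (-253/2312) / (-253/289) = 1/8
check: Δy/Fy = (5347/2312) / (5347/289) = 1/8 ✓

α = 1/8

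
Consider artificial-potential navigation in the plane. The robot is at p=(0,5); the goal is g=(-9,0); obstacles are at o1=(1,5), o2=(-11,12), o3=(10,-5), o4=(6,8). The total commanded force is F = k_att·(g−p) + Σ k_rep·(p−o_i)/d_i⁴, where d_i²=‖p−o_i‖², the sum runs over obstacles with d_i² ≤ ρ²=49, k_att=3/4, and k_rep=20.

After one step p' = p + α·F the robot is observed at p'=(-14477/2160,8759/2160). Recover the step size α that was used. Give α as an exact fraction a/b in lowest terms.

α = 1/4

F_att = 3/4·(g−p) = 3/4·(-9,-5) = (-6.7500,-3.7500)
o1: d²=1 ≤ ρ²=49; F_rep = 20·(-1,0)/1² = (-20.0000,0.0000)
o2: d²=170 > ρ²=49 → inactive
o3: d²=200 > ρ²=49 → inactive
o4: d²=45 ≤ ρ²=49; F_rep = 20·(-6,-3)/45² = (-0.0593,-0.0296)
F = F_att + ΣF_rep = (-26.8093,-3.7796)
Δp = p'−p = (-6.7023,-0.9449); α = Δx/Fx = (-14477/2160) / (-14477/540) = 1/4
check: Δy/Fy = (-2041/2160) / (-2041/540) = 1/4 ✓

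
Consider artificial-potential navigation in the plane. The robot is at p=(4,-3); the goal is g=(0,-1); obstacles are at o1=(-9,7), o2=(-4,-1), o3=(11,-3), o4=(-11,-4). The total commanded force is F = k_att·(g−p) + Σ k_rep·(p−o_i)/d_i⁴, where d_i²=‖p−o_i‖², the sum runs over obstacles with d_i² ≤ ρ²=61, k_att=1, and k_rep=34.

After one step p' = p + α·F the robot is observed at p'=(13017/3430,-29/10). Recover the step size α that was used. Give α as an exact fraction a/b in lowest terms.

α = 1/20

F_att = 1·(g−p) = 1·(-4,2) = (-4.0000,2.0000)
o1: d²=269 > ρ²=61 → inactive
o2: d²=68 > ρ²=61 → inactive
o3: d²=49 ≤ ρ²=61; F_rep = 34·(-7,0)/49² = (-0.0991,0.0000)
o4: d²=226 > ρ²=61 → inactive
F = F_att + ΣF_rep = (-4.0991,2.0000)
Δp = p'−p = (-0.2050,0.1000); α = Δx/Fx = (-703/3430) / (-1406/343) = 1/20
check: Δy/Fy = (1/10) / (2) = 1/20 ✓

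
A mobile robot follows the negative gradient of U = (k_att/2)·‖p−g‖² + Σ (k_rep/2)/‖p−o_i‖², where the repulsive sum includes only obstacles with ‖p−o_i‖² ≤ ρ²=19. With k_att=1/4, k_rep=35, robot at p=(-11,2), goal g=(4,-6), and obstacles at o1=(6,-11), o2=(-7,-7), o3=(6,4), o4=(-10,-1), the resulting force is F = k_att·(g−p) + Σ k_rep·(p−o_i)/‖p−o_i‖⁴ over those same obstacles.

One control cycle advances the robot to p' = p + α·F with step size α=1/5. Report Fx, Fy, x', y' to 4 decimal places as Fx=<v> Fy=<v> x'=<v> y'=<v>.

F_att = 1/4·(g−p) = 1/4·(15,-8) = (3.7500,-2.0000)
o1: d²=458 > ρ²=19 → inactive
o2: d²=97 > ρ²=19 → inactive
o3: d²=293 > ρ²=19 → inactive
o4: d²=10 ≤ ρ²=19; F_rep = 35·(-1,3)/10² = (-0.3500,1.0500)
F = F_att + ΣF_rep = (3.4000,-0.9500)
p' = p + 1/5·F = (-10.3200,1.8100)

Fx=3.4000 Fy=-0.9500 x'=-10.3200 y'=1.8100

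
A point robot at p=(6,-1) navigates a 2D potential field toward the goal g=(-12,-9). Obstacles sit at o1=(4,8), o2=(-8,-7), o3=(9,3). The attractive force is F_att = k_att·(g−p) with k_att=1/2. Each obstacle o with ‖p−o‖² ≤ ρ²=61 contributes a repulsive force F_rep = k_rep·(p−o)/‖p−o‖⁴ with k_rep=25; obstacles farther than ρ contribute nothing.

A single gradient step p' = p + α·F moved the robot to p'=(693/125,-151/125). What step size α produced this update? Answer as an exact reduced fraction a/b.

α = 1/20

F_att = 1/2·(g−p) = 1/2·(-18,-8) = (-9.0000,-4.0000)
o1: d²=85 > ρ²=61 → inactive
o2: d²=232 > ρ²=61 → inactive
o3: d²=25 ≤ ρ²=61; F_rep = 25·(-3,-4)/25² = (-0.1200,-0.1600)
F = F_att + ΣF_rep = (-9.1200,-4.1600)
Δp = p'−p = (-0.4560,-0.2080); α = Δx/Fx = (-57/125) / (-228/25) = 1/20
check: Δy/Fy = (-26/125) / (-104/25) = 1/20 ✓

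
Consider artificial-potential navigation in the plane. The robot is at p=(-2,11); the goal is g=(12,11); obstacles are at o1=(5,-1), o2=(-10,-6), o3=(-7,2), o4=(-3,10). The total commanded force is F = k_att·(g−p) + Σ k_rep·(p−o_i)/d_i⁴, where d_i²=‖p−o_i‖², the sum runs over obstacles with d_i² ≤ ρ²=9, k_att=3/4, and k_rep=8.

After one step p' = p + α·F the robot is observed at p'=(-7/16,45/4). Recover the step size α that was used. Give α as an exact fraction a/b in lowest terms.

F_att = 3/4·(g−p) = 3/4·(14,0) = (10.5000,0.0000)
o1: d²=193 > ρ²=9 → inactive
o2: d²=353 > ρ²=9 → inactive
o3: d²=106 > ρ²=9 → inactive
o4: d²=2 ≤ ρ²=9; F_rep = 8·(1,1)/2² = (2.0000,2.0000)
F = F_att + ΣF_rep = (12.5000,2.0000)
Δp = p'−p = (1.5625,0.2500); α = Δx/Fx = (25/16) / (25/2) = 1/8
check: Δy/Fy = (1/4) / (2) = 1/8 ✓

α = 1/8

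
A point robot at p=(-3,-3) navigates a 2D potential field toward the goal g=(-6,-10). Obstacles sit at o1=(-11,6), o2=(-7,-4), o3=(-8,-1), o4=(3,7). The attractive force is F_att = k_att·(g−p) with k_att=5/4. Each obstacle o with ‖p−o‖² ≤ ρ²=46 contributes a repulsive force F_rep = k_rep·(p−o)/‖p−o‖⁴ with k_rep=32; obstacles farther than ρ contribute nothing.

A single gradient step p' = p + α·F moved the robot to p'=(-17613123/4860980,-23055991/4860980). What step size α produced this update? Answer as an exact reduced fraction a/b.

F_att = 5/4·(g−p) = 5/4·(-3,-7) = (-3.7500,-8.7500)
o1: d²=145 > ρ²=46 → inactive
o2: d²=17 ≤ ρ²=46; F_rep = 32·(4,1)/17² = (0.4429,0.1107)
o3: d²=29 ≤ ρ²=46; F_rep = 32·(5,-2)/29² = (0.1902,-0.0761)
o4: d²=136 > ρ²=46 → inactive
F = F_att + ΣF_rep = (-3.1168,-8.7154)
Δp = p'−p = (-0.6234,-1.7431); α = Δx/Fx = (-3030183/4860980) / (-3030183/972196) = 1/5
check: Δy/Fy = (-8473051/4860980) / (-8473051/972196) = 1/5 ✓

α = 1/5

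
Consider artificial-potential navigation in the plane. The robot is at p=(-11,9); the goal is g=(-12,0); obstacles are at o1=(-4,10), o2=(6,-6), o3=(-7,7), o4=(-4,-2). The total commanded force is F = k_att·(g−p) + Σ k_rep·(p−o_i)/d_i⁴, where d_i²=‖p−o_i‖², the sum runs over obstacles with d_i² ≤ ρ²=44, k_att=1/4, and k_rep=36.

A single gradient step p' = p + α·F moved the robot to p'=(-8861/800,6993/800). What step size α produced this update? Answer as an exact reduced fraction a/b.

α = 1/8

F_att = 1/4·(g−p) = 1/4·(-1,-9) = (-0.2500,-2.2500)
o1: d²=50 > ρ²=44 → inactive
o2: d²=514 > ρ²=44 → inactive
o3: d²=20 ≤ ρ²=44; F_rep = 36·(-4,2)/20² = (-0.3600,0.1800)
o4: d²=170 > ρ²=44 → inactive
F = F_att + ΣF_rep = (-0.6100,-2.0700)
Δp = p'−p = (-0.0762,-0.2587); α = Δx/Fx = (-61/800) / (-61/100) = 1/8
check: Δy/Fy = (-207/800) / (-207/100) = 1/8 ✓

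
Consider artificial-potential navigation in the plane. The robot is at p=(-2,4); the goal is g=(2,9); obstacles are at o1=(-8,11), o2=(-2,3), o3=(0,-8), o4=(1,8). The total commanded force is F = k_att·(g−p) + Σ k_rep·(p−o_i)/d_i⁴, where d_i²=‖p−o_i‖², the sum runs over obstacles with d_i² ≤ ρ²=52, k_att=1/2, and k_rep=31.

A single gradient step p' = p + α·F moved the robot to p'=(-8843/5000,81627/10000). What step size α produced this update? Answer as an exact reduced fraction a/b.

F_att = 1/2·(g−p) = 1/2·(4,5) = (2.0000,2.5000)
o1: d²=85 > ρ²=52 → inactive
o2: d²=1 ≤ ρ²=52; F_rep = 31·(0,1)/1² = (0.0000,31.0000)
o3: d²=148 > ρ²=52 → inactive
o4: d²=25 ≤ ρ²=52; F_rep = 31·(-3,-4)/25² = (-0.1488,-0.1984)
F = F_att + ΣF_rep = (1.8512,33.3016)
Δp = p'−p = (0.2314,4.1627); α = Δx/Fx = (1157/5000) / (1157/625) = 1/8
check: Δy/Fy = (41627/10000) / (41627/1250) = 1/8 ✓

α = 1/8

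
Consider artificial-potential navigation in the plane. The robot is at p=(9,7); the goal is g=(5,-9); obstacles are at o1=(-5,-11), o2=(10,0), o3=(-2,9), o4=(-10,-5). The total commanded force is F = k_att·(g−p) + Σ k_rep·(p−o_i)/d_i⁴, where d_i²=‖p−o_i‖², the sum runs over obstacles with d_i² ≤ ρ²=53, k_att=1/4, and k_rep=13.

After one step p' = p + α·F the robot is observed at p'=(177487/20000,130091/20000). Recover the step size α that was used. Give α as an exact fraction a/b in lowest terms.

α = 1/8

F_att = 1/4·(g−p) = 1/4·(-4,-16) = (-1.0000,-4.0000)
o1: d²=520 > ρ²=53 → inactive
o2: d²=50 ≤ ρ²=53; F_rep = 13·(-1,7)/50² = (-0.0052,0.0364)
o3: d²=125 > ρ²=53 → inactive
o4: d²=505 > ρ²=53 → inactive
F = F_att + ΣF_rep = (-1.0052,-3.9636)
Δp = p'−p = (-0.1257,-0.4955); α = Δx/Fx = (-2513/20000) / (-2513/2500) = 1/8
check: Δy/Fy = (-9909/20000) / (-9909/2500) = 1/8 ✓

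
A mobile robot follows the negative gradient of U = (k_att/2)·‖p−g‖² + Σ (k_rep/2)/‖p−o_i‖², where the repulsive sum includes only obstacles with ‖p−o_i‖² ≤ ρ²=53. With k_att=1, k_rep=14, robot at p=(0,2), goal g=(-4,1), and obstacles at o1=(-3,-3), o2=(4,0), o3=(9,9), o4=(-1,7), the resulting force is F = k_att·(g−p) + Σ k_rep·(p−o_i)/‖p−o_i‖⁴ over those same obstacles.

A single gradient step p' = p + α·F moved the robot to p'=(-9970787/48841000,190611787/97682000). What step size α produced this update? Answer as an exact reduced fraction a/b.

F_att = 1·(g−p) = 1·(-4,-1) = (-4.0000,-1.0000)
o1: d²=34 ≤ ρ²=53; F_rep = 14·(3,5)/34² = (0.0363,0.0606)
o2: d²=20 ≤ ρ²=53; F_rep = 14·(-4,2)/20² = (-0.1400,0.0700)
o3: d²=130 > ρ²=53 → inactive
o4: d²=26 ≤ ρ²=53; F_rep = 14·(1,-5)/26² = (0.0207,-0.1036)
F = F_att + ΣF_rep = (-4.0830,-0.9730)
Δp = p'−p = (-0.2041,-0.0486); α = Δx/Fx = (-9970787/48841000) / (-9970787/2442050) = 1/20
check: Δy/Fy = (-4752213/97682000) / (-4752213/4884100) = 1/20 ✓

α = 1/20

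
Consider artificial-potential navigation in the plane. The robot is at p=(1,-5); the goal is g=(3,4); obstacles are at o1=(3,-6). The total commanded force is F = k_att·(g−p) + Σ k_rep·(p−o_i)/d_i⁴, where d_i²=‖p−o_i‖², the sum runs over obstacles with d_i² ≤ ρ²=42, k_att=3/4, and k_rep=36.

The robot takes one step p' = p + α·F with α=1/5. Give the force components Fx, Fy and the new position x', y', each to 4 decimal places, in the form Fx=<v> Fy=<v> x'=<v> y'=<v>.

Fx=-1.3800 Fy=8.1900 x'=0.7240 y'=-3.3620

F_att = 3/4·(g−p) = 3/4·(2,9) = (1.5000,6.7500)
o1: d²=5 ≤ ρ²=42; F_rep = 36·(-2,1)/5² = (-2.8800,1.4400)
F = F_att + ΣF_rep = (-1.3800,8.1900)
p' = p + 1/5·F = (0.7240,-3.3620)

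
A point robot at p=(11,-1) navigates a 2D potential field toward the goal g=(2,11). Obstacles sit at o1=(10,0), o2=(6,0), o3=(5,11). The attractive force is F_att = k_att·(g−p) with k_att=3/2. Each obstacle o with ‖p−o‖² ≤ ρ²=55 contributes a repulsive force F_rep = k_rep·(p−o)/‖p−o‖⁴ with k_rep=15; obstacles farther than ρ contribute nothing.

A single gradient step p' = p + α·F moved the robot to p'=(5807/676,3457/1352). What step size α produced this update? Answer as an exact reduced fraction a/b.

α = 1/4

F_att = 3/2·(g−p) = 3/2·(-9,12) = (-13.5000,18.0000)
o1: d²=2 ≤ ρ²=55; F_rep = 15·(1,-1)/2² = (3.7500,-3.7500)
o2: d²=26 ≤ ρ²=55; F_rep = 15·(5,-1)/26² = (0.1109,-0.0222)
o3: d²=180 > ρ²=55 → inactive
F = F_att + ΣF_rep = (-9.6391,14.2278)
Δp = p'−p = (-2.4098,3.5570); α = Δx/Fx = (-1629/676) / (-1629/169) = 1/4
check: Δy/Fy = (4809/1352) / (4809/338) = 1/4 ✓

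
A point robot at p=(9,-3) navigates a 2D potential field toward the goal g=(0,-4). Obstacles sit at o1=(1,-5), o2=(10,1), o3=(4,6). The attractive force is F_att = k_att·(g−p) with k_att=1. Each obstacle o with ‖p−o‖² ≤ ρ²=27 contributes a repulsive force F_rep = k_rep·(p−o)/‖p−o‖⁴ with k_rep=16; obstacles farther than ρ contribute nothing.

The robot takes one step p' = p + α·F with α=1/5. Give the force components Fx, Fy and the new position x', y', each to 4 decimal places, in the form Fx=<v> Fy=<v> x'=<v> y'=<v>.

F_att = 1·(g−p) = 1·(-9,-1) = (-9.0000,-1.0000)
o1: d²=68 > ρ²=27 → inactive
o2: d²=17 ≤ ρ²=27; F_rep = 16·(-1,-4)/17² = (-0.0554,-0.2215)
o3: d²=106 > ρ²=27 → inactive
F = F_att + ΣF_rep = (-9.0554,-1.2215)
p' = p + 1/5·F = (7.1889,-3.2443)

Fx=-9.0554 Fy=-1.2215 x'=7.1889 y'=-3.2443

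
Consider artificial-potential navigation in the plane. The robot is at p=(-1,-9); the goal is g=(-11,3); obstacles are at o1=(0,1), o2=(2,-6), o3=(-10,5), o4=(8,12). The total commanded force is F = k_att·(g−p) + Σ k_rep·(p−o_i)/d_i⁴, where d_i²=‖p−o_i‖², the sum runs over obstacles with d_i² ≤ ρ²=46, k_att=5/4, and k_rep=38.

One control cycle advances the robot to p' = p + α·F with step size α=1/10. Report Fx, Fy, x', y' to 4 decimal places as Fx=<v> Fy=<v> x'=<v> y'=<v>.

Fx=-12.8519 Fy=14.6481 x'=-2.2852 y'=-7.5352

F_att = 5/4·(g−p) = 5/4·(-10,12) = (-12.5000,15.0000)
o1: d²=101 > ρ²=46 → inactive
o2: d²=18 ≤ ρ²=46; F_rep = 38·(-3,-3)/18² = (-0.3519,-0.3519)
o3: d²=277 > ρ²=46 → inactive
o4: d²=522 > ρ²=46 → inactive
F = F_att + ΣF_rep = (-12.8519,14.6481)
p' = p + 1/10·F = (-2.2852,-7.5352)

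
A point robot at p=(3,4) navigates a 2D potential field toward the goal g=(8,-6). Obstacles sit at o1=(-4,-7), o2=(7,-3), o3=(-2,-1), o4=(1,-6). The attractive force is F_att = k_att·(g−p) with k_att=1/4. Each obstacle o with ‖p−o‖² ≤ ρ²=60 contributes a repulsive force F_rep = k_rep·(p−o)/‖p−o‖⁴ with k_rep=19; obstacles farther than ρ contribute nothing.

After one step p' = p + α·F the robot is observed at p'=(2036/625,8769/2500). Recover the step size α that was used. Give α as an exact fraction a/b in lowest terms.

α = 1/5

F_att = 1/4·(g−p) = 1/4·(5,-10) = (1.2500,-2.5000)
o1: d²=170 > ρ²=60 → inactive
o2: d²=65 > ρ²=60 → inactive
o3: d²=50 ≤ ρ²=60; F_rep = 19·(5,5)/50² = (0.0380,0.0380)
o4: d²=104 > ρ²=60 → inactive
F = F_att + ΣF_rep = (1.2880,-2.4620)
Δp = p'−p = (0.2576,-0.4924); α = Δx/Fx = (161/625) / (161/125) = 1/5
check: Δy/Fy = (-1231/2500) / (-1231/500) = 1/5 ✓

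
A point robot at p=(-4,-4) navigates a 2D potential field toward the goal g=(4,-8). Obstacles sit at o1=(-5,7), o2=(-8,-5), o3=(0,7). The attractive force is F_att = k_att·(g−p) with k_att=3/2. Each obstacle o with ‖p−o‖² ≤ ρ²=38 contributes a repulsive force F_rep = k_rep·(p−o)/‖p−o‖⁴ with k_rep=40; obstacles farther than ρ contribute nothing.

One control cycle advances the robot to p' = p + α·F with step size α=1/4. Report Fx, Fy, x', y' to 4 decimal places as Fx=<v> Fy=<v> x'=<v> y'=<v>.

Fx=12.5536 Fy=-5.8616 x'=-0.8616 y'=-5.4654

F_att = 3/2·(g−p) = 3/2·(8,-4) = (12.0000,-6.0000)
o1: d²=122 > ρ²=38 → inactive
o2: d²=17 ≤ ρ²=38; F_rep = 40·(4,1)/17² = (0.5536,0.1384)
o3: d²=137 > ρ²=38 → inactive
F = F_att + ΣF_rep = (12.5536,-5.8616)
p' = p + 1/4·F = (-0.8616,-5.4654)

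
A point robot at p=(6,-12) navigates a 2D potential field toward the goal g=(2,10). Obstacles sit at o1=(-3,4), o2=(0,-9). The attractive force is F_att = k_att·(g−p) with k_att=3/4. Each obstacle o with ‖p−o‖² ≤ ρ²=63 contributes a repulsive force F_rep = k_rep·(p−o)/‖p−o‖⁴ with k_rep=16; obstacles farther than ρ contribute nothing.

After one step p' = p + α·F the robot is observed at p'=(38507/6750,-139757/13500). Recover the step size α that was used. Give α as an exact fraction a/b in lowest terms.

α = 1/10

F_att = 3/4·(g−p) = 3/4·(-4,22) = (-3.0000,16.5000)
o1: d²=337 > ρ²=63 → inactive
o2: d²=45 ≤ ρ²=63; F_rep = 16·(6,-3)/45² = (0.0474,-0.0237)
F = F_att + ΣF_rep = (-2.9526,16.4763)
Δp = p'−p = (-0.2953,1.6476); α = Δx/Fx = (-1993/6750) / (-1993/675) = 1/10
check: Δy/Fy = (22243/13500) / (22243/1350) = 1/10 ✓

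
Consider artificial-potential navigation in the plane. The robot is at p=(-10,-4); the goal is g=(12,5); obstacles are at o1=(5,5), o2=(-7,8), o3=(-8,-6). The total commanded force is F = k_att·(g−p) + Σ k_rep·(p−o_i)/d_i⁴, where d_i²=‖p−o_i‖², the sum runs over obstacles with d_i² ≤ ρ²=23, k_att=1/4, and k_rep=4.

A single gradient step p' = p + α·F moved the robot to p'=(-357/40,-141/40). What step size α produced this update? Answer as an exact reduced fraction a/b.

F_att = 1/4·(g−p) = 1/4·(22,9) = (5.5000,2.2500)
o1: d²=306 > ρ²=23 → inactive
o2: d²=153 > ρ²=23 → inactive
o3: d²=8 ≤ ρ²=23; F_rep = 4·(-2,2)/8² = (-0.1250,0.1250)
F = F_att + ΣF_rep = (5.3750,2.3750)
Δp = p'−p = (1.0750,0.4750); α = Δx/Fx = (43/40) / (43/8) = 1/5
check: Δy/Fy = (19/40) / (19/8) = 1/5 ✓

α = 1/5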